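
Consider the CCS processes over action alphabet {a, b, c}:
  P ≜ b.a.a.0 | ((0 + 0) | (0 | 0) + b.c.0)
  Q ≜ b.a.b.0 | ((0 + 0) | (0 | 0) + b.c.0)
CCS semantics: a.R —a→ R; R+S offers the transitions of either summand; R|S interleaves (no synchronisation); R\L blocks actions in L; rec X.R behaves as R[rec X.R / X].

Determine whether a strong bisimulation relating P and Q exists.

LTS(P): 12 reachable states
  u0 = b.a.a.0 | ((0 + 0) | (0 | 0) + b.c.0) ⊢ ··b··> u1, ··b··> u2
  u1 = a.a.0 | ((0 + 0) | (0 | 0) + b.c.0) ⊢ ··a··> u3, ··b··> u4
  u2 = b.a.a.0 | c.0 ⊢ ··b··> u4, ··c··> u5
  u3 = a.0 | ((0 + 0) | (0 | 0) + b.c.0) ⊢ ··a··> u6, ··b··> u7
  u4 = a.a.0 | c.0 ⊢ ··a··> u7, ··c··> u8
  u5 = b.a.a.0 | 0 ⊢ ··b··> u8
  u6 = 0 | ((0 + 0) | (0 | 0) + b.c.0) ⊢ ··b··> u9
  u7 = a.0 | c.0 ⊢ ··a··> u9, ··c··> u10
  u8 = a.a.0 | 0 ⊢ ··a··> u10
  u9 = 0 | c.0 ⊢ ··c··> u11
  u10 = a.0 | 0 ⊢ ··a··> u11
  u11 = 0 | 0 ⊢ stopped
LTS(Q): 12 reachable states
  v0 = b.a.b.0 | ((0 + 0) | (0 | 0) + b.c.0) ⊢ ··b··> v1, ··b··> v2
  v1 = a.b.0 | ((0 + 0) | (0 | 0) + b.c.0) ⊢ ··a··> v3, ··b··> v4
  v2 = b.a.b.0 | c.0 ⊢ ··b··> v4, ··c··> v5
  v3 = b.0 | ((0 + 0) | (0 | 0) + b.c.0) ⊢ ··b··> v6, ··b··> v7
  v4 = a.b.0 | c.0 ⊢ ··a··> v7, ··c··> v8
  v5 = b.a.b.0 | 0 ⊢ ··b··> v8
  v6 = 0 | ((0 + 0) | (0 | 0) + b.c.0) ⊢ ··b··> v9
  v7 = b.0 | c.0 ⊢ ··b··> v9, ··c··> v10
  v8 = a.b.0 | 0 ⊢ ··a··> v10
  v9 = 0 | c.0 ⊢ ··c··> v11
  v10 = b.0 | 0 ⊢ ··b··> v11
  v11 = 0 | 0 ⊢ stopped
Partition-refinement fixed point:
  B0 = {u0}
  B1 = {u1}
  B2 = {u4}
  B3 = {u8}
  B4 = {u10}
  B5 = {u11, v11}
  B6 = {u7}
  B7 = {u9, v9}
  B8 = {u3}
  B9 = {u6, v6}
  B10 = {u2}
  B11 = {u5}
  B12 = {v0}
  B13 = {v1}
  B14 = {v3}
  B15 = {v7}
  B16 = {v10}
  B17 = {v4}
  B18 = {v8}
  B19 = {v2}
  B20 = {v5}
u0 ∈ B0, v0 ∈ B12 → different blocks

P ≁ Q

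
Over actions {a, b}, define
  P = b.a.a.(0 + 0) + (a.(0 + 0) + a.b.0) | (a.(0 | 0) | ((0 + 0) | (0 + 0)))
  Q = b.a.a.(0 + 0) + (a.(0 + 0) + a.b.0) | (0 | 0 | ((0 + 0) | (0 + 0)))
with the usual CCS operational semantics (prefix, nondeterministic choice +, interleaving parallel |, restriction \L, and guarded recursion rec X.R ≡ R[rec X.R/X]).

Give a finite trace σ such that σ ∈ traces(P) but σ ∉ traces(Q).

aa

Reachable graph of P (11 states):
  u0 = b.a.a.(0 + 0) + (a.(0 + 0) + a.b.0) | (a.(0 | 0) | ((0 + 0) | (0 + 0))) ⊢ ··a··> u1, ··a··> u2, ··a··> u3, ··b··> u4
  u1 = (0 + 0) | (a.(0 | 0) | ((0 + 0) | (0 + 0))) ⊢ ··a··> u5
  u2 = (a.(0 + 0) + a.b.0) | (0 | 0 | ((0 + 0) | (0 + 0))) ⊢ ··a··> u5, ··a··> u6
  u3 = b.0 | (a.(0 | 0) | ((0 + 0) | (0 + 0))) ⊢ ··a··> u6, ··b··> u7
  u4 = a.a.(0 + 0) ⊢ ··a··> u8
  u5 = (0 + 0) | (0 | 0 | ((0 + 0) | (0 + 0))) ⊢ ∅
  u6 = b.0 | (0 | 0 | ((0 + 0) | (0 + 0))) ⊢ ··b··> u9
  u7 = 0 | (a.(0 | 0) | ((0 + 0) | (0 + 0))) ⊢ ··a··> u9
  u8 = a.(0 + 0) ⊢ ··a··> u10
  u9 = 0 | (0 | 0 | ((0 + 0) | (0 + 0))) ⊢ ∅
  u10 = 0 + 0 ⊢ ∅
Reachable graph of Q (7 states):
  v0 = b.a.a.(0 + 0) + (a.(0 + 0) + a.b.0) | (0 | 0 | ((0 + 0) | (0 + 0))) ⊢ ··a··> v1, ··a··> v2, ··b··> v3
  v1 = (0 + 0) | (0 | 0 | ((0 + 0) | (0 + 0))) ⊢ ∅
  v2 = b.0 | (0 | 0 | ((0 + 0) | (0 + 0))) ⊢ ··b··> v4
  v3 = a.a.(0 + 0) ⊢ ··a··> v5
  v4 = 0 | (0 | 0 | ((0 + 0) | (0 + 0))) ⊢ ∅
  v5 = a.(0 + 0) ⊢ ··a··> v6
  v6 = 0 + 0 ⊢ ∅
Run σ = ⟨aa⟩ on P: start {u0}
  step 1 (a): {u1, u2, u3}
  step 2 (a): {u5, u6}
  P completes σ.
Run σ = ⟨aa⟩ on Q: start {v0}
  step 1 (a): {v1, v2}
  step 2 (a): ∅ (Q stuck)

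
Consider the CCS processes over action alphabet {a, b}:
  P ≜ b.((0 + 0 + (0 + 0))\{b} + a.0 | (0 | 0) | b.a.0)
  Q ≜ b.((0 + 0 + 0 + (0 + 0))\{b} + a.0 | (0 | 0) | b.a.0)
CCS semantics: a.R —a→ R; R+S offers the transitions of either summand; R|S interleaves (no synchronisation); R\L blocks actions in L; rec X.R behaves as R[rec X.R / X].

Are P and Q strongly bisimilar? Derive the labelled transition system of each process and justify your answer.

P's transition system — 7 states:
  p0 = b.((0 + 0 + (0 + 0))\{b} + a.0 | (0 | 0) | b.a.0) has moves --b--▸ p1
  p1 = (0 + 0 + (0 + 0))\{b} + a.0 | (0 | 0) | b.a.0 has moves --a--▸ p2, --b--▸ p3
  p2 = 0 | (0 | 0) | b.a.0 has moves --b--▸ p4
  p3 = a.0 | (0 | 0) | a.0 has moves --a--▸ p4, --a--▸ p5
  p4 = 0 | (0 | 0) | a.0 has moves --a--▸ p6
  p5 = a.0 | (0 | 0) | 0 has moves --a--▸ p6
  p6 = 0 | (0 | 0) | 0 has moves stopped
Q's transition system — 7 states:
  q0 = b.((0 + 0 + 0 + (0 + 0))\{b} + a.0 | (0 | 0) | b.a.0) has moves --b--▸ q1
  q1 = (0 + 0 + 0 + (0 + 0))\{b} + a.0 | (0 | 0) | b.a.0 has moves --a--▸ q2, --b--▸ q3
  q2 = 0 | (0 | 0) | b.a.0 has moves --b--▸ q4
  q3 = a.0 | (0 | 0) | a.0 has moves --a--▸ q4, --a--▸ q5
  q4 = 0 | (0 | 0) | a.0 has moves --a--▸ q6
  q5 = a.0 | (0 | 0) | 0 has moves --a--▸ q6
  q6 = 0 | (0 | 0) | 0 has moves stopped
Bisimilarity quotient blocks:
  B0 = {p0, q0}
  B1 = {p1, q1}
  B2 = {p3, q3}
  B3 = {p4, p5, q4, q5}
  B4 = {p6, q6}
  B5 = {p2, q2}
p0 ∈ B0, q0 ∈ B0 → same block

YES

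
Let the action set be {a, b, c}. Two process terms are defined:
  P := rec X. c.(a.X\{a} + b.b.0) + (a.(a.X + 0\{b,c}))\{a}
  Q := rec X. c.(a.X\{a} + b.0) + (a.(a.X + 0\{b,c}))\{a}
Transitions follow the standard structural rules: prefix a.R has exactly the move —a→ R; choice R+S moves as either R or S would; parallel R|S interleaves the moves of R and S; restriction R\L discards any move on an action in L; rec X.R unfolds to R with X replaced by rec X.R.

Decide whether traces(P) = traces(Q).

trace-distinct — witness ⟨cbb⟩

Reachable graph of P (8 states):
  m0 = rec X. c.(a.X\{a} + b.b.0) + (a.(a.X + 0\{b,c}))\{a} has moves --c--▸ m1
  m1 = a.(rec X. c.(a.X\{a} + b.b.0) + (a.(a.X + 0\{b,c}))\{a})\{a} + b.b.0 has moves --a--▸ m2, --b--▸ m3
  m2 = (rec X. c.(a.X\{a} + b.b.0) + (a.(a.X + 0\{b,c}))\{a})\{a} has moves --c--▸ m4
  m3 = b.0 has moves --b--▸ m5
  m4 = (a.(rec X. c.(a.X\{a} + b.b.0) + (a.(a.X + 0\{b,c}))\{a})\{a} + b.b.0)\{a} has moves --b--▸ m6
  m5 = 0 has moves (no moves)
  m6 = (b.0)\{a} has moves --b--▸ m7
  m7 = 0\{a} has moves (no moves)
Reachable graph of Q (6 states):
  n0 = rec X. c.(a.X\{a} + b.0) + (a.(a.X + 0\{b,c}))\{a} has moves --c--▸ n1
  n1 = a.(rec X. c.(a.X\{a} + b.0) + (a.(a.X + 0\{b,c}))\{a})\{a} + b.0 has moves --a--▸ n2, --b--▸ n3
  n2 = (rec X. c.(a.X\{a} + b.0) + (a.(a.X + 0\{b,c}))\{a})\{a} has moves --c--▸ n4
  n3 = 0 has moves (no moves)
  n4 = (a.(rec X. c.(a.X\{a} + b.0) + (a.(a.X + 0\{b,c}))\{a})\{a} + b.0)\{a} has moves --b--▸ n5
  n5 = 0\{a} has moves (no moves)
Trace ⟨cbb⟩ through P, begin at {m0}:
  step 1 (c): {m1}
  step 2 (b): {m3}
  step 3 (b): {m5}
  — P admits the full trace.
Trace ⟨cbb⟩ through Q, begin at {n0}:
  step 1 (c): {n1}
  step 2 (b): {n3}
  step 3 (b): ∅ (Q stuck)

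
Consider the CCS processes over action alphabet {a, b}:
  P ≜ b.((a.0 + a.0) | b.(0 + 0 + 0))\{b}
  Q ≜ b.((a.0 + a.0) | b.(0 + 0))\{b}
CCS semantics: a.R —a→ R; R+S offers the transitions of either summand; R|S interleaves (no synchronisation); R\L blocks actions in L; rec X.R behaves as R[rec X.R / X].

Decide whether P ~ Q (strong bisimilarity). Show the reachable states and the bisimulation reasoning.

P ~ Q

LTS(P): 3 reachable states
  p0 = b.((a.0 + a.0) | b.(0 + 0 + 0))\{b} :: —b→ p1
  p1 = ((a.0 + a.0) | b.(0 + 0 + 0))\{b} :: —a→ p2
  p2 = (0 | b.(0 + 0 + 0))\{b} :: ∅
LTS(Q): 3 reachable states
  q0 = b.((a.0 + a.0) | b.(0 + 0))\{b} :: —b→ q1
  q1 = ((a.0 + a.0) | b.(0 + 0))\{b} :: —a→ q2
  q2 = (0 | b.(0 + 0))\{b} :: ∅
Partition-refinement fixed point:
  B0 = {p0, q0}
  B1 = {p1, q1}
  B2 = {p2, q2}
p0 ∈ B0, q0 ∈ B0 → same block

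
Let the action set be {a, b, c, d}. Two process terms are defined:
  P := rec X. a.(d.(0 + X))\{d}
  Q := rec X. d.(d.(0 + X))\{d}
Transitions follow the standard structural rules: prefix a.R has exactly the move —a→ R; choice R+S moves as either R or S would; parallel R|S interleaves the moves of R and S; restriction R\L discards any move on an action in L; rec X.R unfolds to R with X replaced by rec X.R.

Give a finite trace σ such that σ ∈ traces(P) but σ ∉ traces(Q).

a

Reachable graph of P (2 states):
  u0 = rec X. a.(d.(0 + X))\{d} ⊢ -a-> u1
  u1 = (d.(0 + (rec X. a.(d.(0 + X))\{d})))\{d} ⊢ ·
Reachable graph of Q (2 states):
  v0 = rec X. d.(d.(0 + X))\{d} ⊢ -d-> v1
  v1 = (d.(0 + (rec X. d.(d.(0 + X))\{d})))\{d} ⊢ ·
Run σ = ⟨a⟩ on P: start {u0}
  [1] a ⇒ {u1}
  P completes σ.
Run σ = ⟨a⟩ on Q: start {v0}
  [1] a ⇒ no successor for Q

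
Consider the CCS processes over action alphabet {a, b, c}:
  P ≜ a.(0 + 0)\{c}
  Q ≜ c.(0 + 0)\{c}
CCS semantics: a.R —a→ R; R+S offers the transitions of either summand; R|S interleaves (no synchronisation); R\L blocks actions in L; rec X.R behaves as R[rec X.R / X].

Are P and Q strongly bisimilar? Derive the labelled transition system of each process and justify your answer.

P ≁ Q

P's transition system — 2 states:
  m0 = a.(0 + 0)\{c} → ··a··> m1
  m1 = (0 + 0)\{c} → ·
Q's transition system — 2 states:
  n0 = c.(0 + 0)\{c} → ··c··> n1
  n1 = (0 + 0)\{c} → ·
Coarsest stable partition (strong bisimilarity classes):
  B0 = {m0}
  B1 = {m1, n1}
  B2 = {n0}
m0 ∈ B0, n0 ∈ B2 → different blocks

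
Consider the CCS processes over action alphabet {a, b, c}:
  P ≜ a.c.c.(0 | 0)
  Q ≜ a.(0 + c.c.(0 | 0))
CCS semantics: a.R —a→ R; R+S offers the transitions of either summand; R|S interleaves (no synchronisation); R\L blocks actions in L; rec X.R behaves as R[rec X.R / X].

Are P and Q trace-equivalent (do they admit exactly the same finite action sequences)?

Reachable graph of P (4 states):
  u0 = a.c.c.(0 | 0) ⊢ --a--▸ u1
  u1 = c.c.(0 | 0) ⊢ --c--▸ u2
  u2 = c.(0 | 0) ⊢ --c--▸ u3
  u3 = 0 | 0 ⊢ (no moves)
Reachable graph of Q (4 states):
  v0 = a.(0 + c.c.(0 | 0)) ⊢ --a--▸ v1
  v1 = 0 + c.c.(0 | 0) ⊢ --c--▸ v2
  v2 = c.(0 | 0) ⊢ --c--▸ v3
  v3 = 0 | 0 ⊢ (no moves)
Partition-refinement fixed point:
  B0 = {u0, v0}
  B1 = {u1, v1}
  B2 = {u2, v2}
  B3 = {u3, v3}
u0 ∈ B0, v0 ∈ B0 → same block
Bisimilar ⇒ trace-equivalent.

YES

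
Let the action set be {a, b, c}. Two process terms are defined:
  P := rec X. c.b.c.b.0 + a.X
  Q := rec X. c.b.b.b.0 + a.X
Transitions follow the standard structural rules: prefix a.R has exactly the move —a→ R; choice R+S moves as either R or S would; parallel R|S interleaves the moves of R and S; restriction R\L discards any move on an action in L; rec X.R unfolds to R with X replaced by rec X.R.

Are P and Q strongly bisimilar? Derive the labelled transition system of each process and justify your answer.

NO

P's transition system — 5 states:
  s0 = rec X. c.b.c.b.0 + a.X ⊢ =a=> s0, =c=> s1
  s1 = b.c.b.0 ⊢ =b=> s2
  s2 = c.b.0 ⊢ =c=> s3
  s3 = b.0 ⊢ =b=> s4
  s4 = 0 ⊢ stopped
Q's transition system — 5 states:
  t0 = rec X. c.b.b.b.0 + a.X ⊢ =a=> t0, =c=> t1
  t1 = b.b.b.0 ⊢ =b=> t2
  t2 = b.b.0 ⊢ =b=> t3
  t3 = b.0 ⊢ =b=> t4
  t4 = 0 ⊢ stopped
Coarsest stable partition (strong bisimilarity classes):
  B0 = {s0}
  B1 = {s1}
  B2 = {s2}
  B3 = {s3, t3}
  B4 = {s4, t4}
  B5 = {t0}
  B6 = {t1}
  B7 = {t2}
s0 ∈ B0, t0 ∈ B5 → different blocks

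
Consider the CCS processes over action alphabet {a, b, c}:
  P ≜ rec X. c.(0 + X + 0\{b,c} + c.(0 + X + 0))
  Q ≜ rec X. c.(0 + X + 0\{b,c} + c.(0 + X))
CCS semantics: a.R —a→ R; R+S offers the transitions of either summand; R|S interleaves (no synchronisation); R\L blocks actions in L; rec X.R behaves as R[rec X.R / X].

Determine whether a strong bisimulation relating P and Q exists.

Reachable graph of P (3 states):
  s0 = rec X. c.(0 + X + 0\{b,c} + c.(0 + X + 0)) ⊢ ··c··> s1
  s1 = 0 + (rec X. c.(0 + X + 0\{b,c} + c.(0 + X + 0))) + 0\{b,c} + c.(0 + (rec X. c.(0 + X + 0\{b,c} + c.(0 + X + 0))) + 0) ⊢ ··c··> s1, ··c··> s2
  s2 = 0 + (rec X. c.(0 + X + 0\{b,c} + c.(0 + X + 0))) + 0 ⊢ ··c··> s1
Reachable graph of Q (3 states):
  t0 = rec X. c.(0 + X + 0\{b,c} + c.(0 + X)) ⊢ ··c··> t1
  t1 = 0 + (rec X. c.(0 + X + 0\{b,c} + c.(0 + X))) + 0\{b,c} + c.(0 + (rec X. c.(0 + X + 0\{b,c} + c.(0 + X)))) ⊢ ··c··> t1, ··c··> t2
  t2 = 0 + (rec X. c.(0 + X + 0\{b,c} + c.(0 + X))) ⊢ ··c··> t1
Partition-refinement fixed point:
  B0 = {s0, s1, s2, t0, t1, t2}
s0 ∈ B0, t0 ∈ B0 → same block

P ~ Q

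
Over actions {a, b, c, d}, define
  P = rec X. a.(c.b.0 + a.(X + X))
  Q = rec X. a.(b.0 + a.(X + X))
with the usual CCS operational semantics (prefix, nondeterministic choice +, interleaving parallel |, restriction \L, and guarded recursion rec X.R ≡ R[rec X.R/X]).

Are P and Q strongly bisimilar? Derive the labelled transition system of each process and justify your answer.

LTS(P): 5 reachable states
  s0 = rec X. a.(c.b.0 + a.(X + X)) has moves --a--▸ s1
  s1 = c.b.0 + a.((rec X. a.(c.b.0 + a.(X + X))) + (rec X. a.(c.b.0 + a.(X + X)))) has moves --a--▸ s2, --c--▸ s3
  s2 = (rec X. a.(c.b.0 + a.(X + X))) + (rec X. a.(c.b.0 + a.(X + X))) has moves --a--▸ s1
  s3 = b.0 has moves --b--▸ s4
  s4 = 0 has moves deadlocked
LTS(Q): 4 reachable states
  t0 = rec X. a.(b.0 + a.(X + X)) has moves --a--▸ t1
  t1 = b.0 + a.((rec X. a.(b.0 + a.(X + X))) + (rec X. a.(b.0 + a.(X + X)))) has moves --a--▸ t2, --b--▸ t3
  t2 = (rec X. a.(b.0 + a.(X + X))) + (rec X. a.(b.0 + a.(X + X))) has moves --a--▸ t1
  t3 = 0 has moves deadlocked
Coarsest stable partition (strong bisimilarity classes):
  B0 = {s0, s2}
  B1 = {s1}
  B2 = {s3}
  B3 = {s4, t3}
  B4 = {t0, t2}
  B5 = {t1}
s0 ∈ B0, t0 ∈ B4 → different blocks

NO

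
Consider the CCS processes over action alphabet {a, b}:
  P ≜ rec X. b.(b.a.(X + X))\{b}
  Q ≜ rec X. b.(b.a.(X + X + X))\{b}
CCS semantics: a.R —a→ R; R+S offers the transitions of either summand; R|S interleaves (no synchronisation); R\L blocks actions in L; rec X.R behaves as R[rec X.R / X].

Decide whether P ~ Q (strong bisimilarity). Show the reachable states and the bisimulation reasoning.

P ~ Q

P's transition system — 2 states:
  m0 = rec X. b.(b.a.(X + X))\{b} ⊢ -b-> m1
  m1 = (b.a.((rec X. b.(b.a.(X + X))\{b}) + (rec X. b.(b.a.(X + X))\{b})))\{b} ⊢ ·
Q's transition system — 2 states:
  n0 = rec X. b.(b.a.(X + X + X))\{b} ⊢ -b-> n1
  n1 = (b.a.((rec X. b.(b.a.(X + X + X))\{b}) + (rec X. b.(b.a.(X + X + X))\{b}) + (rec X. b.(b.a.(X + X + X))\{b})))\{b} ⊢ ·
Coarsest stable partition (strong bisimilarity classes):
  B0 = {m0, n0}
  B1 = {m1, n1}
m0 ∈ B0, n0 ∈ B0 → same block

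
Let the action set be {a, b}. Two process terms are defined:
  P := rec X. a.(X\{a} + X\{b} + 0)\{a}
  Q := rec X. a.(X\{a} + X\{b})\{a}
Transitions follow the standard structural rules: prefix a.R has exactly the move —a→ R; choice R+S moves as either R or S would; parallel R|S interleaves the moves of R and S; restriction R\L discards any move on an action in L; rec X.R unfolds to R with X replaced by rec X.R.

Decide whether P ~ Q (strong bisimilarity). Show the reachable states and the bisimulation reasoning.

P ~ Q

LTS(P): 2 reachable states
  m0 = rec X. a.(X\{a} + X\{b} + 0)\{a} ⊢ —a→ m1
  m1 = ((rec X. a.(X\{a} + X\{b} + 0)\{a})\{a} + (rec X. a.(X\{a} + X\{b} + 0)\{a})\{b} + 0)\{a} ⊢ (no moves)
LTS(Q): 2 reachable states
  n0 = rec X. a.(X\{a} + X\{b})\{a} ⊢ —a→ n1
  n1 = ((rec X. a.(X\{a} + X\{b})\{a})\{a} + (rec X. a.(X\{a} + X\{b})\{a})\{b})\{a} ⊢ (no moves)
Bisimilarity quotient blocks:
  B0 = {m0, n0}
  B1 = {m1, n1}
m0 ∈ B0, n0 ∈ B0 → same block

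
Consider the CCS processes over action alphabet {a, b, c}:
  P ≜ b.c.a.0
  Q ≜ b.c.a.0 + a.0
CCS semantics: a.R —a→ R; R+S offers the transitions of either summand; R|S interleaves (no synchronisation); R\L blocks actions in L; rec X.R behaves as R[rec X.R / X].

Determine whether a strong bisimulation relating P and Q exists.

Reachable graph of P (4 states):
  u0 = b.c.a.0 | ··b··> u1
  u1 = c.a.0 | ··c··> u2
  u2 = a.0 | ··a··> u3
  u3 = 0 | stopped
Reachable graph of Q (4 states):
  v0 = b.c.a.0 + a.0 | ··a··> v1, ··b··> v2
  v1 = 0 | stopped
  v2 = c.a.0 | ··c··> v3
  v3 = a.0 | ··a··> v1
Bisimilarity quotient blocks:
  B0 = {u0}
  B1 = {u1, v2}
  B2 = {u2, v3}
  B3 = {u3, v1}
  B4 = {v0}
u0 ∈ B0, v0 ∈ B4 → different blocks

P ≁ Q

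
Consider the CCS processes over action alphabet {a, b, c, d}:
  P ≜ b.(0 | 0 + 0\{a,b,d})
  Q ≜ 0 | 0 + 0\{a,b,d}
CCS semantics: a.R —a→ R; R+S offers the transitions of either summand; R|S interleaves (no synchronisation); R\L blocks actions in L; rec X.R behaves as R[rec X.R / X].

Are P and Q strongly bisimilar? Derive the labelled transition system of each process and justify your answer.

not bisimilar

LTS(P): 2 reachable states
  m0 = b.(0 | 0 + 0\{a,b,d}) :: --b--▸ m1
  m1 = 0 | 0 + 0\{a,b,d} :: deadlocked
LTS(Q): 1 reachable states
  n0 = 0 | 0 + 0\{a,b,d} :: deadlocked
Partition-refinement fixed point:
  B0 = {m0}
  B1 = {m1, n0}
m0 ∈ B0, n0 ∈ B1 → different blocks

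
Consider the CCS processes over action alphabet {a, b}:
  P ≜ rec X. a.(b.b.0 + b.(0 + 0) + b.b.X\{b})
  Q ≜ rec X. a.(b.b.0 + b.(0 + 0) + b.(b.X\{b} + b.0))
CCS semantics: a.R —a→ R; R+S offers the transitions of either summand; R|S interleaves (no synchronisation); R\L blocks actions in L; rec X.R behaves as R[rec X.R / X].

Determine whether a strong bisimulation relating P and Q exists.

NO

P's transition system — 8 states:
  u0 = rec X. a.(b.b.0 + b.(0 + 0) + b.b.X\{b}) → --a--▸ u1
  u1 = b.b.0 + b.(0 + 0) + b.b.(rec X. a.(b.b.0 + b.(0 + 0) + b.b.X\{b}))\{b} → --b--▸ u2, --b--▸ u3, --b--▸ u4
  u2 = 0 + 0 → ·
  u3 = b.(rec X. a.(b.b.0 + b.(0 + 0) + b.b.X\{b}))\{b} → --b--▸ u5
  u4 = b.0 → --b--▸ u6
  u5 = (rec X. a.(b.b.0 + b.(0 + 0) + b.b.X\{b}))\{b} → --a--▸ u7
  u6 = 0 → ·
  u7 = (b.b.0 + b.(0 + 0) + b.b.(rec X. a.(b.b.0 + b.(0 + 0) + b.b.X\{b}))\{b})\{b} → ·
Q's transition system — 8 states:
  v0 = rec X. a.(b.b.0 + b.(0 + 0) + b.(b.X\{b} + b.0)) → --a--▸ v1
  v1 = b.b.0 + b.(0 + 0) + b.(b.(rec X. a.(b.b.0 + b.(0 + 0) + b.(b.X\{b} + b.0)))\{b} + b.0) → --b--▸ v2, --b--▸ v3, --b--▸ v4
  v2 = 0 + 0 → ·
  v3 = b.(rec X. a.(b.b.0 + b.(0 + 0) + b.(b.X\{b} + b.0)))\{b} + b.0 → --b--▸ v5, --b--▸ v6
  v4 = b.0 → --b--▸ v6
  v5 = (rec X. a.(b.b.0 + b.(0 + 0) + b.(b.X\{b} + b.0)))\{b} → --a--▸ v7
  v6 = 0 → ·
  v7 = (b.b.0 + b.(0 + 0) + b.(b.(rec X. a.(b.b.0 + b.(0 + 0) + b.(b.X\{b} + b.0)))\{b} + b.0))\{b} → ·
Partition-refinement fixed point:
  B0 = {u0}
  B1 = {u1}
  B2 = {u3}
  B3 = {u5, v5}
  B4 = {u2, u6, u7, v2, v6, v7}
  B5 = {u4, v4}
  B6 = {v0}
  B7 = {v1}
  B8 = {v3}
u0 ∈ B0, v0 ∈ B6 → different blocks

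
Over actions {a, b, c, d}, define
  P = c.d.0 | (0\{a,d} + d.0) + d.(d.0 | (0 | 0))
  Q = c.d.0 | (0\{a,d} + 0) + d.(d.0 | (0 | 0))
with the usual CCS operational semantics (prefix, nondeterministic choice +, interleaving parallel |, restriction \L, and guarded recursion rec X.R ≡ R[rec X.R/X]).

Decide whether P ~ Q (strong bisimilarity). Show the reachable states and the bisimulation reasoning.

P ≁ Q

LTS(P): 8 reachable states
  m0 = c.d.0 | (0\{a,d} + d.0) + d.(d.0 | (0 | 0)) ⊢ ··c··> m1, ··d··> m2, ··d··> m3
  m1 = d.0 | (0\{a,d} + d.0) ⊢ ··d··> m4, ··d··> m5
  m2 = c.d.0 | 0 ⊢ ··c··> m5
  m3 = d.0 | (0 | 0) ⊢ ··d··> m6
  m4 = 0 | (0\{a,d} + d.0) ⊢ ··d··> m7
  m5 = d.0 | 0 ⊢ ··d··> m7
  m6 = 0 | (0 | 0) ⊢ ·
  m7 = 0 | 0 ⊢ ·
LTS(Q): 5 reachable states
  n0 = c.d.0 | (0\{a,d} + 0) + d.(d.0 | (0 | 0)) ⊢ ··c··> n1, ··d··> n2
  n1 = d.0 | (0\{a,d} + 0) ⊢ ··d··> n3
  n2 = d.0 | (0 | 0) ⊢ ··d··> n4
  n3 = 0 | (0\{a,d} + 0) ⊢ ·
  n4 = 0 | (0 | 0) ⊢ ·
Coarsest stable partition (strong bisimilarity classes):
  B0 = {m0}
  B1 = {m1}
  B2 = {m3, m4, m5, n1, n2}
  B3 = {m6, m7, n3, n4}
  B4 = {m2}
  B5 = {n0}
m0 ∈ B0, n0 ∈ B5 → different blocks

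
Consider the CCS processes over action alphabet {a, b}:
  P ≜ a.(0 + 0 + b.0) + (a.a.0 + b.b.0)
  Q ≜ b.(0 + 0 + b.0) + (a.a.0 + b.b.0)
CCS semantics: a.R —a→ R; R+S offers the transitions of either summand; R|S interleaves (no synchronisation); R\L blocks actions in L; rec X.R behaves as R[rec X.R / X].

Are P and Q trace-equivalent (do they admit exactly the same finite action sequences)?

Reachable graph of P (5 states):
  s0 = a.(0 + 0 + b.0) + (a.a.0 + b.b.0) :: --a--▸ s1, --a--▸ s2, --b--▸ s3
  s1 = 0 + 0 + b.0 :: --b--▸ s4
  s2 = a.0 :: --a--▸ s4
  s3 = b.0 :: --b--▸ s4
  s4 = 0 :: deadlocked
Reachable graph of Q (5 states):
  t0 = b.(0 + 0 + b.0) + (a.a.0 + b.b.0) :: --a--▸ t1, --b--▸ t2, --b--▸ t3
  t1 = a.0 :: --a--▸ t4
  t2 = 0 + 0 + b.0 :: --b--▸ t4
  t3 = b.0 :: --b--▸ t4
  t4 = 0 :: deadlocked
Executing ab from P (initial set {s0}):
  after a @ step 1: {s1, s2}
  after b @ step 2: {s4}
  P completes σ.
Executing ab from Q (initial set {t0}):
  after a @ step 1: {t1}
  after b @ step 2: no successor for Q

traces(P) ≠ traces(Q) — witness ⟨ab⟩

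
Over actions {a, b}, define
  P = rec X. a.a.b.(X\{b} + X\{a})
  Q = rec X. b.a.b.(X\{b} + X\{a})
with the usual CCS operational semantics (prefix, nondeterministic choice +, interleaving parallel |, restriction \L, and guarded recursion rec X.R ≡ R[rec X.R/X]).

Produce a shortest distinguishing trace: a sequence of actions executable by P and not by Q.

P's transition system — 6 states:
  m0 = rec X. a.a.b.(X\{b} + X\{a}) → --a--▸ m1
  m1 = a.b.((rec X. a.a.b.(X\{b} + X\{a}))\{b} + (rec X. a.a.b.(X\{b} + X\{a}))\{a}) → --a--▸ m2
  m2 = b.((rec X. a.a.b.(X\{b} + X\{a}))\{b} + (rec X. a.a.b.(X\{b} + X\{a}))\{a}) → --b--▸ m3
  m3 = (rec X. a.a.b.(X\{b} + X\{a}))\{b} + (rec X. a.a.b.(X\{b} + X\{a}))\{a} → --a--▸ m4
  m4 = (a.b.((rec X. a.a.b.(X\{b} + X\{a}))\{b} + (rec X. a.a.b.(X\{b} + X\{a}))\{a}))\{b} → --a--▸ m5
  m5 = (b.((rec X. a.a.b.(X\{b} + X\{a}))\{b} + (rec X. a.a.b.(X\{b} + X\{a}))\{a}))\{b} → deadlocked
Q's transition system — 5 states:
  n0 = rec X. b.a.b.(X\{b} + X\{a}) → --b--▸ n1
  n1 = a.b.((rec X. b.a.b.(X\{b} + X\{a}))\{b} + (rec X. b.a.b.(X\{b} + X\{a}))\{a}) → --a--▸ n2
  n2 = b.((rec X. b.a.b.(X\{b} + X\{a}))\{b} + (rec X. b.a.b.(X\{b} + X\{a}))\{a}) → --b--▸ n3
  n3 = (rec X. b.a.b.(X\{b} + X\{a}))\{b} + (rec X. b.a.b.(X\{b} + X\{a}))\{a} → --b--▸ n4
  n4 = (a.b.((rec X. b.a.b.(X\{b} + X\{a}))\{b} + (rec X. b.a.b.(X\{b} + X\{a}))\{a}))\{a} → deadlocked
Executing a from P (initial set {m0}):
  after a @ step 1: {m1}
  — P admits the full trace.
Executing a from Q (initial set {n0}):
  after a @ step 1: ∅ (Q stuck)

a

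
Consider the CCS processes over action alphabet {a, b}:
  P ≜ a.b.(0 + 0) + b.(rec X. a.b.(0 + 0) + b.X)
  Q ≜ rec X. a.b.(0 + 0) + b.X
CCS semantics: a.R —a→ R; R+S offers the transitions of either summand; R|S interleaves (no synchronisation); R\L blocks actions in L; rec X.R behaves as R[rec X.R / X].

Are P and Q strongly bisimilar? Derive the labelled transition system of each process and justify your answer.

bisimilar

LTS(P): 4 reachable states
  u0 = a.b.(0 + 0) + b.(rec X. a.b.(0 + 0) + b.X) → —a→ u1, —b→ u2
  u1 = b.(0 + 0) → —b→ u3
  u2 = rec X. a.b.(0 + 0) + b.X → —a→ u1, —b→ u2
  u3 = 0 + 0 → deadlocked
LTS(Q): 3 reachable states
  v0 = rec X. a.b.(0 + 0) + b.X → —a→ v1, —b→ v0
  v1 = b.(0 + 0) → —b→ v2
  v2 = 0 + 0 → deadlocked
Coarsest stable partition (strong bisimilarity classes):
  B0 = {u0, u2, v0}
  B1 = {u1, v1}
  B2 = {u3, v2}
u0 ∈ B0, v0 ∈ B0 → same block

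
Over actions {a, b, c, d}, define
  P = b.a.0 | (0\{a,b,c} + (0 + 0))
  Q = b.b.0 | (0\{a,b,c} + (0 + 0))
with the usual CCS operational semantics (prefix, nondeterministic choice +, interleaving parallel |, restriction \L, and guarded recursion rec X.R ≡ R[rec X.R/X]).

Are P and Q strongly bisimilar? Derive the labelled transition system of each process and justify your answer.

P ≁ Q

P's transition system — 3 states:
  u0 = b.a.0 | (0\{a,b,c} + (0 + 0)) :: ··b··> u1
  u1 = a.0 | (0\{a,b,c} + (0 + 0)) :: ··a··> u2
  u2 = 0 | (0\{a,b,c} + (0 + 0)) :: (no moves)
Q's transition system — 3 states:
  v0 = b.b.0 | (0\{a,b,c} + (0 + 0)) :: ··b··> v1
  v1 = b.0 | (0\{a,b,c} + (0 + 0)) :: ··b··> v2
  v2 = 0 | (0\{a,b,c} + (0 + 0)) :: (no moves)
Bisimilarity quotient blocks:
  B0 = {u0}
  B1 = {u1}
  B2 = {u2, v2}
  B3 = {v0}
  B4 = {v1}
u0 ∈ B0, v0 ∈ B3 → different blocks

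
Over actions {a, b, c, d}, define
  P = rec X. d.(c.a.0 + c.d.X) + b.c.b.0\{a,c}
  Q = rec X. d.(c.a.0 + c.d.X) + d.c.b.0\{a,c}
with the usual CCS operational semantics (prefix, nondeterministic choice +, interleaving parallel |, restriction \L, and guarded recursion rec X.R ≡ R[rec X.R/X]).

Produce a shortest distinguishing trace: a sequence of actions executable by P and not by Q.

LTS(P): 8 reachable states
  m0 = rec X. d.(c.a.0 + c.d.X) + b.c.b.0\{a,c} ⊢ ··b··> m1, ··d··> m2
  m1 = c.b.0\{a,c} ⊢ ··c··> m3
  m2 = c.a.0 + c.d.(rec X. d.(c.a.0 + c.d.X) + b.c.b.0\{a,c}) ⊢ ··c··> m4, ··c··> m5
  m3 = b.0\{a,c} ⊢ ··b··> m6
  m4 = a.0 ⊢ ··a··> m7
  m5 = d.(rec X. d.(c.a.0 + c.d.X) + b.c.b.0\{a,c}) ⊢ ··d··> m0
  m6 = 0\{a,c} ⊢ ∅
  m7 = 0 ⊢ ∅
LTS(Q): 8 reachable states
  n0 = rec X. d.(c.a.0 + c.d.X) + d.c.b.0\{a,c} ⊢ ··d··> n1, ··d··> n2
  n1 = c.a.0 + c.d.(rec X. d.(c.a.0 + c.d.X) + d.c.b.0\{a,c}) ⊢ ··c··> n3, ··c··> n4
  n2 = c.b.0\{a,c} ⊢ ··c··> n5
  n3 = a.0 ⊢ ··a··> n6
  n4 = d.(rec X. d.(c.a.0 + c.d.X) + d.c.b.0\{a,c}) ⊢ ··d··> n0
  n5 = b.0\{a,c} ⊢ ··b··> n7
  n6 = 0 ⊢ ∅
  n7 = 0\{a,c} ⊢ ∅
Executing b from P (initial set {m0}):
  [1] b ⇒ {m1}
  ✓ P
Executing b from Q (initial set {n0}):
  [1] b ⇒ no successor for Q

b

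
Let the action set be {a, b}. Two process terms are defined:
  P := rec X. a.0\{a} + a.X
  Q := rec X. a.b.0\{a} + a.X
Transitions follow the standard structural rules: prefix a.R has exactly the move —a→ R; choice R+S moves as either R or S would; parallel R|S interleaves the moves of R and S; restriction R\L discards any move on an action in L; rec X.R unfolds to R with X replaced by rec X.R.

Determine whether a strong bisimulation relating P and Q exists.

P's transition system — 2 states:
  s0 = rec X. a.0\{a} + a.X :: --a--▸ s0, --a--▸ s1
  s1 = 0\{a} :: deadlocked
Q's transition system — 3 states:
  t0 = rec X. a.b.0\{a} + a.X :: --a--▸ t0, --a--▸ t1
  t1 = b.0\{a} :: --b--▸ t2
  t2 = 0\{a} :: deadlocked
Partition-refinement fixed point:
  B0 = {s0}
  B1 = {s1, t2}
  B2 = {t0}
  B3 = {t1}
s0 ∈ B0, t0 ∈ B2 → different blocks

not bisimilar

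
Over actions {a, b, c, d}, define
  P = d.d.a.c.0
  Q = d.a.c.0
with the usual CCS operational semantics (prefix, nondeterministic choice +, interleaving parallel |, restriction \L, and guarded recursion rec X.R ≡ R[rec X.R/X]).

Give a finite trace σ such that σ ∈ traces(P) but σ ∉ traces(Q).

dd

LTS(P): 5 reachable states
  s0 = d.d.a.c.0 → =d=> s1
  s1 = d.a.c.0 → =d=> s2
  s2 = a.c.0 → =a=> s3
  s3 = c.0 → =c=> s4
  s4 = 0 → stopped
LTS(Q): 4 reachable states
  t0 = d.a.c.0 → =d=> t1
  t1 = a.c.0 → =a=> t2
  t2 = c.0 → =c=> t3
  t3 = 0 → stopped
Run σ = ⟨dd⟩ on P: start {s0}
  [1] d ⇒ {s1}
  [2] d ⇒ {s2}
  — P admits the full trace.
Run σ = ⟨dd⟩ on Q: start {t0}
  [1] d ⇒ {t1}
  [2] d ⇒ no successor for Q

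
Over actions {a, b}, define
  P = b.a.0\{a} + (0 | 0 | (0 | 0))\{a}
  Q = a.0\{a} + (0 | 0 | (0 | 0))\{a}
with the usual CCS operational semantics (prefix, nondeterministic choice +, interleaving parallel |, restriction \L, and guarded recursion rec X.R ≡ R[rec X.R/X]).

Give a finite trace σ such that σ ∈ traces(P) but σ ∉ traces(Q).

LTS(P): 3 reachable states
  u0 = b.a.0\{a} + (0 | 0 | (0 | 0))\{a} :: ··b··> u1
  u1 = a.0\{a} :: ··a··> u2
  u2 = 0\{a} :: ∅
LTS(Q): 2 reachable states
  v0 = a.0\{a} + (0 | 0 | (0 | 0))\{a} :: ··a··> v1
  v1 = 0\{a} :: ∅
Executing b from P (initial set {u0}):
  step 1 (b): {u1}
  P completes σ.
Executing b from Q (initial set {v0}):
  step 1 (b): ∅  — Q cannot continue

b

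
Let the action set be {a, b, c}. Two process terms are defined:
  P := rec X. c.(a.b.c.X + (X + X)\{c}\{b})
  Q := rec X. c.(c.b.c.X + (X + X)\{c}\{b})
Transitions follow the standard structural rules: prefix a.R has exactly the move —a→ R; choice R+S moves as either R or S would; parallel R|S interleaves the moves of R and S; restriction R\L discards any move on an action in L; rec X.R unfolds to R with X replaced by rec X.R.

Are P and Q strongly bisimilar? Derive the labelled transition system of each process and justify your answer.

P's transition system — 4 states:
  s0 = rec X. c.(a.b.c.X + (X + X)\{c}\{b}) | —c→ s1
  s1 = a.b.c.(rec X. c.(a.b.c.X + (X + X)\{c}\{b})) + ((rec X. c.(a.b.c.X + (X + X)\{c}\{b})) + (rec X. c.(a.b.c.X + (X + X)\{c}\{b})))\{c}\{b} | —a→ s2
  s2 = b.c.(rec X. c.(a.b.c.X + (X + X)\{c}\{b})) | —b→ s3
  s3 = c.(rec X. c.(a.b.c.X + (X + X)\{c}\{b})) | —c→ s0
Q's transition system — 4 states:
  t0 = rec X. c.(c.b.c.X + (X + X)\{c}\{b}) | —c→ t1
  t1 = c.b.c.(rec X. c.(c.b.c.X + (X + X)\{c}\{b})) + ((rec X. c.(c.b.c.X + (X + X)\{c}\{b})) + (rec X. c.(c.b.c.X + (X + X)\{c}\{b})))\{c}\{b} | —c→ t2
  t2 = b.c.(rec X. c.(c.b.c.X + (X + X)\{c}\{b})) | —b→ t3
  t3 = c.(rec X. c.(c.b.c.X + (X + X)\{c}\{b})) | —c→ t0
Partition-refinement fixed point:
  B0 = {s0}
  B1 = {s1}
  B2 = {s2}
  B3 = {s3}
  B4 = {t0}
  B5 = {t1}
  B6 = {t2}
  B7 = {t3}
s0 ∈ B0, t0 ∈ B4 → different blocks

NO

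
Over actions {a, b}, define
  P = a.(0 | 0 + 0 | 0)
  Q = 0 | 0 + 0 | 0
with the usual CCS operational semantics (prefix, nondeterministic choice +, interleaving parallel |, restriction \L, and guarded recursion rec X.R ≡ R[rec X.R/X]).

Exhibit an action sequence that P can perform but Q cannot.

P's transition system — 2 states:
  s0 = a.(0 | 0 + 0 | 0) has moves ··a··> s1
  s1 = 0 | 0 + 0 | 0 has moves (no moves)
Q's transition system — 1 states:
  t0 = 0 | 0 + 0 | 0 has moves (no moves)
Trace ⟨a⟩ through P, begin at {s0}:
  [1] a ⇒ {s1}
  ✓ P
Trace ⟨a⟩ through Q, begin at {t0}:
  [1] a ⇒ no successor for Q

a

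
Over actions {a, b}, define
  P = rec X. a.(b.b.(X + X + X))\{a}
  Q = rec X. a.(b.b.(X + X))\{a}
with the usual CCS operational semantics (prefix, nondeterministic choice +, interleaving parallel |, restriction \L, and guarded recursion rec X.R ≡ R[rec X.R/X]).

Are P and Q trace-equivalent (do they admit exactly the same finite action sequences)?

Reachable graph of P (4 states):
  s0 = rec X. a.(b.b.(X + X + X))\{a} :: =a=> s1
  s1 = (b.b.((rec X. a.(b.b.(X + X + X))\{a}) + (rec X. a.(b.b.(X + X + X))\{a}) + (rec X. a.(b.b.(X + X + X))\{a})))\{a} :: =b=> s2
  s2 = (b.((rec X. a.(b.b.(X + X + X))\{a}) + (rec X. a.(b.b.(X + X + X))\{a}) + (rec X. a.(b.b.(X + X + X))\{a})))\{a} :: =b=> s3
  s3 = ((rec X. a.(b.b.(X + X + X))\{a}) + (rec X. a.(b.b.(X + X + X))\{a}) + (rec X. a.(b.b.(X + X + X))\{a}))\{a} :: ∅
Reachable graph of Q (4 states):
  t0 = rec X. a.(b.b.(X + X))\{a} :: =a=> t1
  t1 = (b.b.((rec X. a.(b.b.(X + X))\{a}) + (rec X. a.(b.b.(X + X))\{a})))\{a} :: =b=> t2
  t2 = (b.((rec X. a.(b.b.(X + X))\{a}) + (rec X. a.(b.b.(X + X))\{a})))\{a} :: =b=> t3
  t3 = ((rec X. a.(b.b.(X + X))\{a}) + (rec X. a.(b.b.(X + X))\{a}))\{a} :: ∅
Bisimilarity quotient blocks:
  B0 = {s0, t0}
  B1 = {s1, t1}
  B2 = {s2, t2}
  B3 = {s3, t3}
s0 ∈ B0, t0 ∈ B0 → same block
Bisimilar ⇒ trace-equivalent.

YES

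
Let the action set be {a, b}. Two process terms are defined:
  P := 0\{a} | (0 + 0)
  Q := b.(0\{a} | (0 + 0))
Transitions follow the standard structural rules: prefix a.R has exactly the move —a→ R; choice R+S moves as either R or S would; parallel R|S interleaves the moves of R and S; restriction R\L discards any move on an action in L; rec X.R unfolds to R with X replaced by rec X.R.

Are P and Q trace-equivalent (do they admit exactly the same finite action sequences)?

NO — witness ⟨b⟩

P's transition system — 1 states:
  m0 = 0\{a} | (0 + 0) → (no moves)
Q's transition system — 2 states:
  n0 = b.(0\{a} | (0 + 0)) → ··b··> n1
  n1 = 0\{a} | (0 + 0) → (no moves)
Trace ⟨b⟩ through Q, begin at {n0}:
  step 1 (b): {n1}
  — Q admits the full trace.
Trace ⟨b⟩ through P, begin at {m0}:
  step 1 (b): ∅ (P stuck)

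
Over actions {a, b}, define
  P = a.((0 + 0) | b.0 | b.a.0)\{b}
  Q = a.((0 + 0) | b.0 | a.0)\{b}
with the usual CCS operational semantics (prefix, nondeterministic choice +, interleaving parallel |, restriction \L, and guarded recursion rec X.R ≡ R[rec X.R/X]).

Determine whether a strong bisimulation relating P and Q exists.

Reachable graph of P (2 states):
  p0 = a.((0 + 0) | b.0 | b.a.0)\{b} → --a--▸ p1
  p1 = ((0 + 0) | b.0 | b.a.0)\{b} → deadlocked
Reachable graph of Q (3 states):
  q0 = a.((0 + 0) | b.0 | a.0)\{b} → --a--▸ q1
  q1 = ((0 + 0) | b.0 | a.0)\{b} → --a--▸ q2
  q2 = ((0 + 0) | b.0 | 0)\{b} → deadlocked
Coarsest stable partition (strong bisimilarity classes):
  B0 = {p0, q1}
  B1 = {p1, q2}
  B2 = {q0}
p0 ∈ B0, q0 ∈ B2 → different blocks

NO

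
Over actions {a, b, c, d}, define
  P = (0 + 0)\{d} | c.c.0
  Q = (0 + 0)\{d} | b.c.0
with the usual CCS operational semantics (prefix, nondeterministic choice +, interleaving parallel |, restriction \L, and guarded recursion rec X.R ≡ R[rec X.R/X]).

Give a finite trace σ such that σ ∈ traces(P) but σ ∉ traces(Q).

Reachable graph of P (3 states):
  u0 = (0 + 0)\{d} | c.c.0 → —c→ u1
  u1 = (0 + 0)\{d} | c.0 → —c→ u2
  u2 = (0 + 0)\{d} | 0 → ·
Reachable graph of Q (3 states):
  v0 = (0 + 0)\{d} | b.c.0 → —b→ v1
  v1 = (0 + 0)\{d} | c.0 → —c→ v2
  v2 = (0 + 0)\{d} | 0 → ·
Run σ = ⟨c⟩ on P: start {u0}
  [1] c ⇒ {u1}
  — P admits the full trace.
Run σ = ⟨c⟩ on Q: start {v0}
  [1] c ⇒ ∅  — Q cannot continue

c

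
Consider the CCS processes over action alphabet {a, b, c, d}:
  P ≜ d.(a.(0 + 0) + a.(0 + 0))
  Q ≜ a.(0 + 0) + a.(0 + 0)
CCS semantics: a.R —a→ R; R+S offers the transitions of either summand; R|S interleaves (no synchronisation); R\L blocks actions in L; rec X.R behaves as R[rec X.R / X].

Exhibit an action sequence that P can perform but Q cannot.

d

P's transition system — 3 states:
  u0 = d.(a.(0 + 0) + a.(0 + 0)) :: —d→ u1
  u1 = a.(0 + 0) + a.(0 + 0) :: —a→ u2
  u2 = 0 + 0 :: stopped
Q's transition system — 2 states:
  v0 = a.(0 + 0) + a.(0 + 0) :: —a→ v1
  v1 = 0 + 0 :: stopped
Trace ⟨d⟩ through P, begin at {u0}:
  step 1 (d): {u1}
  ✓ P
Trace ⟨d⟩ through Q, begin at {v0}:
  step 1 (d): ∅ (Q stuck)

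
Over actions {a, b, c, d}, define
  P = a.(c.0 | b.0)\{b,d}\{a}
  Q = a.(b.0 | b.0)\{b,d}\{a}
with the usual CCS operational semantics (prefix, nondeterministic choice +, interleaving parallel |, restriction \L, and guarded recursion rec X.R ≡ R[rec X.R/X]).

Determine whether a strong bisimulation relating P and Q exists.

Reachable graph of P (3 states):
  s0 = a.(c.0 | b.0)\{b,d}\{a} :: —a→ s1
  s1 = (c.0 | b.0)\{b,d}\{a} :: —c→ s2
  s2 = (0 | b.0)\{b,d}\{a} :: stopped
Reachable graph of Q (2 states):
  t0 = a.(b.0 | b.0)\{b,d}\{a} :: —a→ t1
  t1 = (b.0 | b.0)\{b,d}\{a} :: stopped
Partition-refinement fixed point:
  B0 = {s0}
  B1 = {s1}
  B2 = {s2, t1}
  B3 = {t0}
s0 ∈ B0, t0 ∈ B3 → different blocks

P ≁ Q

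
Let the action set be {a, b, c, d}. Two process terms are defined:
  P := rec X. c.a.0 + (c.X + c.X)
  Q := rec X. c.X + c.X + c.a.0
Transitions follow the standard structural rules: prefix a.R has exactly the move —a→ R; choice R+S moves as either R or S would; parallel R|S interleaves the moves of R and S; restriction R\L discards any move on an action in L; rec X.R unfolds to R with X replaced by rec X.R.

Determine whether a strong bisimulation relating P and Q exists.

YES

P's transition system — 3 states:
  m0 = rec X. c.a.0 + (c.X + c.X) → ··c··> m0, ··c··> m1
  m1 = a.0 → ··a··> m2
  m2 = 0 → (no moves)
Q's transition system — 3 states:
  n0 = rec X. c.X + c.X + c.a.0 → ··c··> n0, ··c··> n1
  n1 = a.0 → ··a··> n2
  n2 = 0 → (no moves)
Coarsest stable partition (strong bisimilarity classes):
  B0 = {m0, n0}
  B1 = {m1, n1}
  B2 = {m2, n2}
m0 ∈ B0, n0 ∈ B0 → same block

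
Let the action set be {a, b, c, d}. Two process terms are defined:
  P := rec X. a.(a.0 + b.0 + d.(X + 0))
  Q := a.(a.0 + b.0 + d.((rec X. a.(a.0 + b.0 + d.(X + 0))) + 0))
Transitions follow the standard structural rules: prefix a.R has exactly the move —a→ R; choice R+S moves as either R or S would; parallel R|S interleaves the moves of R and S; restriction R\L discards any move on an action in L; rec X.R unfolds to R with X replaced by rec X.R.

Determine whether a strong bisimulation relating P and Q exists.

Reachable graph of P (4 states):
  s0 = rec X. a.(a.0 + b.0 + d.(X + 0)) :: -a-> s1
  s1 = a.0 + b.0 + d.((rec X. a.(a.0 + b.0 + d.(X + 0))) + 0) :: -a-> s2, -b-> s2, -d-> s3
  s2 = 0 :: ·
  s3 = (rec X. a.(a.0 + b.0 + d.(X + 0))) + 0 :: -a-> s1
Reachable graph of Q (4 states):
  t0 = a.(a.0 + b.0 + d.((rec X. a.(a.0 + b.0 + d.(X + 0))) + 0)) :: -a-> t1
  t1 = a.0 + b.0 + d.((rec X. a.(a.0 + b.0 + d.(X + 0))) + 0) :: -a-> t2, -b-> t2, -d-> t3
  t2 = 0 :: ·
  t3 = (rec X. a.(a.0 + b.0 + d.(X + 0))) + 0 :: -a-> t1
Partition-refinement fixed point:
  B0 = {s0, s3, t0, t3}
  B1 = {s1, t1}
  B2 = {s2, t2}
s0 ∈ B0, t0 ∈ B0 → same block

YES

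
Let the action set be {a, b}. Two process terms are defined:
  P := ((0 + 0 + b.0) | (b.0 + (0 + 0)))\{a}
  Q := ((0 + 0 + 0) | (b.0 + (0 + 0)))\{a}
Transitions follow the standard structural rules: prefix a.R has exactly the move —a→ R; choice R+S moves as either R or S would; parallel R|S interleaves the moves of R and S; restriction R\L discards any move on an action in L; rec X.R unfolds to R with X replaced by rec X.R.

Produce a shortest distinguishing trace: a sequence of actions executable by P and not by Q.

bb

LTS(P): 4 reachable states
  m0 = ((0 + 0 + b.0) | (b.0 + (0 + 0)))\{a} | --b--▸ m1, --b--▸ m2
  m1 = ((0 + 0 + b.0) | 0)\{a} | --b--▸ m3
  m2 = (0 | (b.0 + (0 + 0)))\{a} | --b--▸ m3
  m3 = (0 | 0)\{a} | deadlocked
LTS(Q): 2 reachable states
  n0 = ((0 + 0 + 0) | (b.0 + (0 + 0)))\{a} | --b--▸ n1
  n1 = ((0 + 0 + 0) | 0)\{a} | deadlocked
Run σ = ⟨bb⟩ on P: start {m0}
  step 1 (b): {m1, m2}
  step 2 (b): {m3}
  P completes σ.
Run σ = ⟨bb⟩ on Q: start {n0}
  step 1 (b): {n1}
  step 2 (b): ∅  — Q cannot continue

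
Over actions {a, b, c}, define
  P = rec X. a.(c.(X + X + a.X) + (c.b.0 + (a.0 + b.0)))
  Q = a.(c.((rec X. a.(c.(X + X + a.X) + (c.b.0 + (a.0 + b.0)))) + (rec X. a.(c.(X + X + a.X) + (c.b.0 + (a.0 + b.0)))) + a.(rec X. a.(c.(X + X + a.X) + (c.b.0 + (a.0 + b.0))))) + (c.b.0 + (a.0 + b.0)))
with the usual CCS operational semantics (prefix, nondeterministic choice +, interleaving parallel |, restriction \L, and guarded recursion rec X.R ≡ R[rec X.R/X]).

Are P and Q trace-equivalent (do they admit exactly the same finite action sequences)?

Reachable graph of P (5 states):
  s0 = rec X. a.(c.(X + X + a.X) + (c.b.0 + (a.0 + b.0))) → =a=> s1
  s1 = c.((rec X. a.(c.(X + X + a.X) + (c.b.0 + (a.0 + b.0)))) + (rec X. a.(c.(X + X + a.X) + (c.b.0 + (a.0 + b.0)))) + a.(rec X. a.(c.(X + X + a.X) + (c.b.0 + (a.0 + b.0))))) + (c.b.0 + (a.0 + b.0)) → =a=> s2, =b=> s2, =c=> s3, =c=> s4
  s2 = 0 → stopped
  s3 = (rec X. a.(c.(X + X + a.X) + (c.b.0 + (a.0 + b.0)))) + (rec X. a.(c.(X + X + a.X) + (c.b.0 + (a.0 + b.0)))) + a.(rec X. a.(c.(X + X + a.X) + (c.b.0 + (a.0 + b.0)))) → =a=> s0, =a=> s1
  s4 = b.0 → =b=> s2
Reachable graph of Q (6 states):
  t0 = a.(c.((rec X. a.(c.(X + X + a.X) + (c.b.0 + (a.0 + b.0)))) + (rec X. a.(c.(X + X + a.X) + (c.b.0 + (a.0 + b.0)))) + a.(rec X. a.(c.(X + X + a.X) + (c.b.0 + (a.0 + b.0))))) + (c.b.0 + (a.0 + b.0))) → =a=> t1
  t1 = c.((rec X. a.(c.(X + X + a.X) + (c.b.0 + (a.0 + b.0)))) + (rec X. a.(c.(X + X + a.X) + (c.b.0 + (a.0 + b.0)))) + a.(rec X. a.(c.(X + X + a.X) + (c.b.0 + (a.0 + b.0))))) + (c.b.0 + (a.0 + b.0)) → =a=> t2, =b=> t2, =c=> t3, =c=> t4
  t2 = 0 → stopped
  t3 = (rec X. a.(c.(X + X + a.X) + (c.b.0 + (a.0 + b.0)))) + (rec X. a.(c.(X + X + a.X) + (c.b.0 + (a.0 + b.0)))) + a.(rec X. a.(c.(X + X + a.X) + (c.b.0 + (a.0 + b.0)))) → =a=> t1, =a=> t5
  t4 = b.0 → =b=> t2
  t5 = rec X. a.(c.(X + X + a.X) + (c.b.0 + (a.0 + b.0))) → =a=> t1
Bisimilarity quotient blocks:
  B0 = {s0, t0, t5}
  B1 = {s1, t1}
  B2 = {s2, t2}
  B3 = {s4, t4}
  B4 = {s3, t3}
s0 ∈ B0, t0 ∈ B0 → same block
Bisimilar ⇒ trace-equivalent.

trace-equivalent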